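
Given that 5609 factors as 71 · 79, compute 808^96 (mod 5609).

4786

Mod 71: 808 ≡ 27; by Fermat, exponent reduces to 96 mod 70 = 26; 27^26 ≡ 29 (mod 71).
Mod 79: 808 ≡ 18; by Fermat, exponent reduces to 96 mod 78 = 18; 18^18 ≡ 46 (mod 79).
Combine by CRT: x ≡ 29 (mod 71), x ≡ 46 (mod 79) ⇒ x ≡ 4786 (mod 5609).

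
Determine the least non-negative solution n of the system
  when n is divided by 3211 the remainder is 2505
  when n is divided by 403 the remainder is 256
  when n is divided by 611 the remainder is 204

Combine the congruences pairwise.
gcd(3211, 403) = 13 and 13 | (256 − 2505), so the pair is consistent; merging gives n ≡ 60303 (mod 99541), where 99541 = lcm(3211, 403).
gcd(99541, 611) = 13 and 13 | (204 − 60303), so the pair is consistent; merging gives n ≡ 1652959 (mod 4678427), where 4678427 = lcm(99541, 611).
The solution is unique modulo lcm(3211, 403, 611) = 4678427.

1652959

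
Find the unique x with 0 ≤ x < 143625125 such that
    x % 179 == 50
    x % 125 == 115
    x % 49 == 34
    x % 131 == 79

The moduli are pairwise coprime; N = 179·125·49·131 = 143625125.
N/179 = 802375; 802375 ≡ 97 (mod 179); 97·24 ≡ 1, so inverse 24.
N/125 = 1149001; 1149001 ≡ 1 (mod 125), inverse 1.
N/49 = 2931125; 2931125 ≡ 43 (mod 49); 43·8 ≡ 1, so inverse 8.
N/131 = 1096375; 1096375 ≡ 36 (mod 131); 36·91 ≡ 1, so inverse 91.
x ≡ 50·802375·24 + 115·1149001·1 + 34·2931125·8 + 79·1096375·91 = 9774090990.
9774090990 mod 143625125 = 7582490.

7582490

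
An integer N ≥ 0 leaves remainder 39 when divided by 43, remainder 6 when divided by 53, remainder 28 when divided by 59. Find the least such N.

The moduli are pairwise coprime; M = 43·53·59 = 134461.
M/43 = 3127; 3127 ≡ 31 (mod 43); 31·25 ≡ 1, so inverse 25.
M/53 = 2537; 2537 ≡ 46 (mod 53); 46·15 ≡ 1, so inverse 15.
M/59 = 2279; 2279 ≡ 37 (mod 59); 37·8 ≡ 1, so inverse 8.
N ≡ 39·3127·25 + 6·2537·15 + 28·2279·8 = 3787651.
3787651 mod 134461 = 22743.

22743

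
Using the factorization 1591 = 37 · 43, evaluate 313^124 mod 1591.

238

Mod 37: 313 ≡ 17; by Fermat, exponent reduces to 124 mod 36 = 16; 17^16 ≡ 16 (mod 37).
Mod 43: 313 ≡ 12; by Fermat, exponent reduces to 124 mod 42 = 40; 12^40 ≡ 23 (mod 43).
Combine by CRT: x ≡ 16 (mod 37), x ≡ 23 (mod 43) ⇒ x ≡ 238 (mod 1591).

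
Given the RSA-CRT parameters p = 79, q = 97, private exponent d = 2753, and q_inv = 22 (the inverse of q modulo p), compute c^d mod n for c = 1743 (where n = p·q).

1078

d_p = d mod (p−1) = 2753 mod 78 = 23; d_q = d mod (q−1) = 65.
m₁ = c^(d_p) mod p: c ≡ 5 (mod 79), and 5^23 mod 79 = 51.
m₂ = c^(d_q) mod q: c ≡ 94 (mod 97), and 94^65 mod 97 = 11.
h = q_inv·(m₁ − m₂) mod p = 22·(51 − 11) mod 79 = 11.
m = m₂ + h·q = 11 + 11·97 = 1078.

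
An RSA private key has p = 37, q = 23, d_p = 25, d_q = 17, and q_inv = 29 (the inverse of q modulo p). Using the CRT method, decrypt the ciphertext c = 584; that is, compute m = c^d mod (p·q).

m₁ = c^(d_p) mod p: c ≡ 29 (mod 37), and 29^25 mod 37 = 29.
m₂ = c^(d_q) mod q: c ≡ 9 (mod 23), and 9^17 mod 23 = 3.
h = q_inv·(m₁ − m₂) mod p = 29·(29 − 3) mod 37 = 14.
m = m₂ + h·q = 3 + 14·23 = 325.

325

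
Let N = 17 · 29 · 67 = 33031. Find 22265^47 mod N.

622

Mod 17: 22265 ≡ 12; by Fermat, exponent reduces to 47 mod 16 = 15; 12^15 ≡ 10 (mod 17).
Mod 29: 22265 ≡ 22; by Fermat, exponent reduces to 47 mod 28 = 19; 22^19 ≡ 13 (mod 29).
Mod 67: 22265 ≡ 21; 21^47 ≡ 19 (mod 67).
Combine by CRT: x ≡ 10 (mod 17), x ≡ 13 (mod 29), x ≡ 19 (mod 67) ⇒ x ≡ 622 (mod 33031).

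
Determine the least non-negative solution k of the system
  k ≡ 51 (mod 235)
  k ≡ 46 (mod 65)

gcd(235, 65) = 5 and 5 | (46 − 51), so the pair is consistent; merging gives k ≡ 1931 (mod 3055), where 3055 = lcm(235, 65).
The solution is unique modulo lcm(235, 65) = 3055.

1931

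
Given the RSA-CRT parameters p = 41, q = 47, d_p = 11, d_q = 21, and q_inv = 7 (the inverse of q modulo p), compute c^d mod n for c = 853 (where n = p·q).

m₁ = c^(d_p) mod p: c ≡ 33 (mod 41), and 33^11 mod 41 = 8.
m₂ = c^(d_q) mod q: c ≡ 7 (mod 47), and 7^21 mod 47 = 24.
h = q_inv·(m₁ − m₂) mod p = 7·(8 − 24) mod 41 = 11.
m = m₂ + h·q = 24 + 11·47 = 541.

541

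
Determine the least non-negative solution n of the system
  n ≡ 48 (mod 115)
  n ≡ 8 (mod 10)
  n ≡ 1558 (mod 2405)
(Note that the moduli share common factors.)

gcd(115, 10) = 5 and 5 | (8 − 48), so the pair is consistent; merging gives n ≡ 48 (mod 230), where 230 = lcm(115, 10).
gcd(230, 2405) = 5 and 5 | (1558 − 48), so the pair is consistent; merging gives n ≡ 88138 (mod 110630), where 110630 = lcm(230, 2405).
The solution is unique modulo lcm(115, 10, 2405) = 110630.

88138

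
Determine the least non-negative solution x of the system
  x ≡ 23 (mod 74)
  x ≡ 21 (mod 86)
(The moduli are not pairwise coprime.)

gcd(74, 86) = 2 and 2 | (21 − 23), so the pair is consistent; merging gives x ≡ 2687 (mod 3182), where 3182 = lcm(74, 86).
The solution is unique modulo lcm(74, 86) = 3182.

2687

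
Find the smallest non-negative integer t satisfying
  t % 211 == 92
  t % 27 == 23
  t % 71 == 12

From t ≡ 92 (mod 211) write t = 92 + 211s. Substituting into t ≡ 23 (mod 27) gives 211s ≡ 12 (mod 27), and since 22⁻¹ ≡ 16 (mod 27), s ≡ 3. Hence t ≡ 92 + 211·3 = 725 (mod 5697).
From t ≡ 725 (mod 5697) write t = 725 + 5697s. Substituting into t ≡ 12 (mod 71) gives 5697s ≡ 68 (mod 71), and since 17⁻¹ ≡ 46 (mod 71), s ≡ 4. Hence t ≡ 725 + 5697·4 = 23513 (mod 404487).

23513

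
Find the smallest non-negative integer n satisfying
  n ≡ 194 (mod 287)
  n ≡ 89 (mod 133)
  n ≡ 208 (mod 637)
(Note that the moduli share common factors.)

429546

gcd(287, 133) = 7 and 7 | (89 − 194), so the pair is consistent; merging gives n ≡ 4212 (mod 5453), where 5453 = lcm(287, 133).
gcd(5453, 637) = 7 and 7 | (208 − 4212), so the pair is consistent; merging gives n ≡ 429546 (mod 496223), where 496223 = lcm(5453, 637).
The solution is unique modulo lcm(287, 133, 637) = 496223.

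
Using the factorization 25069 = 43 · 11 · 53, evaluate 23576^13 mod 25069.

15053

Mod 43: 23576 ≡ 12; 12^13 ≡ 3 (mod 43).
Mod 11: 23576 ≡ 3; by Fermat, exponent reduces to 13 mod 10 = 3; 3^3 ≡ 5 (mod 11).
Mod 53: 23576 ≡ 44; 44^13 ≡ 1 (mod 53).
Combine by CRT: x ≡ 3 (mod 43), x ≡ 5 (mod 11), x ≡ 1 (mod 53) ⇒ x ≡ 15053 (mod 25069).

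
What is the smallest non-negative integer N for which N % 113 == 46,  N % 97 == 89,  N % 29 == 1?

The moduli are pairwise coprime; M = 113·97·29 = 317869.
M/113 = 2813; 2813 ≡ 101 (mod 113); 101·47 ≡ 1, so inverse 47.
M/97 = 3277; 3277 ≡ 76 (mod 97); 76·60 ≡ 1, so inverse 60.
M/29 = 10961; 10961 ≡ 28 (mod 29); 28·28 ≡ 1, so inverse 28.
N ≡ 46·2813·47 + 89·3277·60 + 1·10961·28 = 23887794.
23887794 mod 317869 = 47619.

47619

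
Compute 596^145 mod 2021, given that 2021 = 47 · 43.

1370

Mod 47: 596 ≡ 32; by Fermat, exponent reduces to 145 mod 46 = 7; 32^7 ≡ 7 (mod 47).
Mod 43: 596 ≡ 37; by Fermat, exponent reduces to 145 mod 42 = 19; 37^19 ≡ 37 (mod 43).
Combine by CRT: x ≡ 7 (mod 47), x ≡ 37 (mod 43) ⇒ x ≡ 1370 (mod 2021).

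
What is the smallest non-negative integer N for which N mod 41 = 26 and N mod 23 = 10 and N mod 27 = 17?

2609

The moduli are pairwise coprime; M = 41·23·27 = 25461.
M/41 = 621; 621 ≡ 6 (mod 41); 6·7 ≡ 1, so inverse 7.
M/23 = 1107; 1107 ≡ 3 (mod 23); 3·8 ≡ 1, so inverse 8.
M/27 = 943; 943 ≡ 25 (mod 27); 25·13 ≡ 1, so inverse 13.
N ≡ 26·621·7 + 10·1107·8 + 17·943·13 = 409985.
409985 mod 25461 = 2609.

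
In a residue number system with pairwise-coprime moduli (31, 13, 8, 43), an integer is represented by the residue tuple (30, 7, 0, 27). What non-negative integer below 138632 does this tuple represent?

87016

The moduli are pairwise coprime; N = 31·13·8·43 = 138632.
N/31 = 4472; 4472 ≡ 8 (mod 31); 8·4 ≡ 1, so inverse 4.
N/13 = 10664; 10664 ≡ 4 (mod 13); 4·10 ≡ 1, so inverse 10.
N/8 = 17329; 17329 ≡ 1 (mod 8), inverse 1.
N/43 = 3224; 3224 ≡ 42 (mod 43); 42·42 ≡ 1, so inverse 42.
x ≡ 30·4472·4 + 7·10664·10 + 0·17329·1 + 27·3224·42 = 4939136.
4939136 mod 138632 = 87016.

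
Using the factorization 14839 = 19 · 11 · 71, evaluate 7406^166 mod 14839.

9452

Mod 19: 7406 ≡ 15; by Fermat, exponent reduces to 166 mod 18 = 4; 15^4 ≡ 9 (mod 19).
Mod 11: 7406 ≡ 3; by Fermat, exponent reduces to 166 mod 10 = 6; 3^6 ≡ 3 (mod 11).
Mod 71: 7406 ≡ 22; by Fermat, exponent reduces to 166 mod 70 = 26; 22^26 ≡ 9 (mod 71).
Combine by CRT: x ≡ 9 (mod 19), x ≡ 3 (mod 11), x ≡ 9 (mod 71) ⇒ x ≡ 9452 (mod 14839).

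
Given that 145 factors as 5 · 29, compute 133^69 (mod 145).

Mod 5: 133 ≡ 3; by Fermat, exponent reduces to 69 mod 4 = 1; 3^1 ≡ 3 (mod 5).
Mod 29: 133 ≡ 17; by Fermat, exponent reduces to 69 mod 28 = 13; 17^13 ≡ 17 (mod 29).
Combine by CRT: x ≡ 3 (mod 5), x ≡ 17 (mod 29) ⇒ x ≡ 133 (mod 145).

133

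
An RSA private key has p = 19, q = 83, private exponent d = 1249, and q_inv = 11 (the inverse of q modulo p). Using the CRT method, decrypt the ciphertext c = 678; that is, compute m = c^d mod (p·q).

1207

d_p = d mod (p−1) = 1249 mod 18 = 7; d_q = d mod (q−1) = 19.
m₁ = c^(d_p) mod p: c ≡ 13 (mod 19), and 13^7 mod 19 = 10.
m₂ = c^(d_q) mod q: c ≡ 14 (mod 83), and 14^19 mod 83 = 45.
h = q_inv·(m₁ − m₂) mod p = 11·(10 − 45) mod 19 = 14.
m = m₂ + h·q = 45 + 14·83 = 1207.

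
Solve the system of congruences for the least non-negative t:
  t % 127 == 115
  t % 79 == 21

Combine the congruences pairwise.
From t ≡ 115 (mod 127) write t = 115 + 127s. Substituting into t ≡ 21 (mod 79) gives 127s ≡ 64 (mod 79), and since 48⁻¹ ≡ 28 (mod 79), s ≡ 54. Hence t ≡ 115 + 127·54 = 6973 (mod 10033).

6973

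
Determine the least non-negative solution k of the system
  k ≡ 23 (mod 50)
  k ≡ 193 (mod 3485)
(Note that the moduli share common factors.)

gcd(50, 3485) = 5 and 5 | (193 − 23), so the pair is consistent; merging gives k ≡ 28073 (mod 34850), where 34850 = lcm(50, 3485).
The solution is unique modulo lcm(50, 3485) = 34850.

28073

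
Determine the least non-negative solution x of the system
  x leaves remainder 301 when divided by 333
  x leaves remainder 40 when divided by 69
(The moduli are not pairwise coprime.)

gcd(333, 69) = 3 and 3 | (40 − 301), so the pair is consistent; merging gives x ≡ 5629 (mod 7659), where 7659 = lcm(333, 69).
The solution is unique modulo lcm(333, 69) = 7659.

5629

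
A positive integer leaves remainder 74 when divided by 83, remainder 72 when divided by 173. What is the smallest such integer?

4224

From m ≡ 74 (mod 83) write m = 74 + 83t. Substituting into m ≡ 72 (mod 173) gives 83t ≡ 171 (mod 173), and since 83⁻¹ ≡ 148 (mod 173), t ≡ 50. Hence m ≡ 74 + 83·50 = 4224 (mod 14359).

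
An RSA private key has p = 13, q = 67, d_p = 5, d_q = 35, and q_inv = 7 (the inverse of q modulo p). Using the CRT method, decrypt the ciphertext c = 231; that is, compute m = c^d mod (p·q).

m₁ = c^(d_p) mod p: c ≡ 10 (mod 13), and 10^5 mod 13 = 4.
m₂ = c^(d_q) mod q: c ≡ 30 (mod 67), and 30^35 mod 67 = 38.
h = q_inv·(m₁ − m₂) mod p = 7·(4 − 38) mod 13 = 9.
m = m₂ + h·q = 38 + 9·67 = 641.

641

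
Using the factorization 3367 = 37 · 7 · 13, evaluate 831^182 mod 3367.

326

Mod 37: 831 ≡ 17; by Fermat, exponent reduces to 182 mod 36 = 2; 17^2 ≡ 30 (mod 37).
Mod 7: 831 ≡ 5; by Fermat, exponent reduces to 182 mod 6 = 2; 5^2 ≡ 4 (mod 7).
Mod 13: 831 ≡ 12; by Fermat, exponent reduces to 182 mod 12 = 2; 12^2 ≡ 1 (mod 13).
Combine by CRT: x ≡ 30 (mod 37), x ≡ 4 (mod 7), x ≡ 1 (mod 13) ⇒ x ≡ 326 (mod 3367).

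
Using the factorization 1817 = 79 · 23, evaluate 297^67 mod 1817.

527

Mod 79: 297 ≡ 60; 60^67 ≡ 53 (mod 79).
Mod 23: 297 ≡ 21; by Fermat, exponent reduces to 67 mod 22 = 1; 21^1 ≡ 21 (mod 23).
Combine by CRT: x ≡ 53 (mod 79), x ≡ 21 (mod 23) ⇒ x ≡ 527 (mod 1817).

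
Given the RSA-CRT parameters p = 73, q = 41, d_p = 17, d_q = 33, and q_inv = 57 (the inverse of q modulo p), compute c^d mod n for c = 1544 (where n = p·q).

847

m₁ = c^(d_p) mod p: c ≡ 11 (mod 73), and 11^17 mod 73 = 44.
m₂ = c^(d_q) mod q: c ≡ 27 (mod 41), and 27^33 mod 41 = 27.
h = q_inv·(m₁ − m₂) mod p = 57·(44 − 27) mod 73 = 20.
m = m₂ + h·q = 27 + 20·41 = 847.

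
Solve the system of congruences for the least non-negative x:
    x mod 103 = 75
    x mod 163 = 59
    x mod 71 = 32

489222

From x ≡ 75 (mod 103) write x = 75 + 103t. Substituting into x ≡ 59 (mod 163) gives 103t ≡ 147 (mod 163), and since 103⁻¹ ≡ 19 (mod 163), t ≡ 22. Hence x ≡ 75 + 103·22 = 2341 (mod 16789).
From x ≡ 2341 (mod 16789) write x = 2341 + 16789t. Substituting into x ≡ 32 (mod 71) gives 16789t ≡ 34 (mod 71), and since 33⁻¹ ≡ 28 (mod 71), t ≡ 29. Hence x ≡ 2341 + 16789·29 = 489222 (mod 1192019).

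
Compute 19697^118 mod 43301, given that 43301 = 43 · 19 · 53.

12071

Mod 43: 19697 ≡ 3; by Fermat, exponent reduces to 118 mod 42 = 34; 3^34 ≡ 31 (mod 43).
Mod 19: 19697 ≡ 13; by Fermat, exponent reduces to 118 mod 18 = 10; 13^10 ≡ 6 (mod 19).
Mod 53: 19697 ≡ 34; by Fermat, exponent reduces to 118 mod 52 = 14; 34^14 ≡ 40 (mod 53).
Combine by CRT: x ≡ 31 (mod 43), x ≡ 6 (mod 19), x ≡ 40 (mod 53) ⇒ x ≡ 12071 (mod 43301).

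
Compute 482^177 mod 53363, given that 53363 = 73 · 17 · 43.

49442

Mod 73: 482 ≡ 44; by Fermat, exponent reduces to 177 mod 72 = 33; 44^33 ≡ 21 (mod 73).
Mod 17: 482 ≡ 6; by Fermat, exponent reduces to 177 mod 16 = 1; 6^1 ≡ 6 (mod 17).
Mod 43: 482 ≡ 9; by Fermat, exponent reduces to 177 mod 42 = 9; 9^9 ≡ 35 (mod 43).
Combine by CRT: x ≡ 21 (mod 73), x ≡ 6 (mod 17), x ≡ 35 (mod 43) ⇒ x ≡ 49442 (mod 53363).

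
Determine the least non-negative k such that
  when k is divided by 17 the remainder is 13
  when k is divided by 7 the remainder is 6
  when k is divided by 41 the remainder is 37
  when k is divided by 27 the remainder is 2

48089

From k ≡ 13 (mod 17) write k = 13 + 17t. Substituting into k ≡ 6 (mod 7) gives 17t ≡ 0 (mod 7), and since 3⁻¹ ≡ 5 (mod 7), t ≡ 0. Hence k ≡ 13 + 17·0 = 13 (mod 119).
From k ≡ 13 (mod 119) write k = 13 + 119t. Substituting into k ≡ 37 (mod 41) gives 119t ≡ 24 (mod 41), and since 37⁻¹ ≡ 10 (mod 41), t ≡ 35. Hence k ≡ 13 + 119·35 = 4178 (mod 4879).
From k ≡ 4178 (mod 4879) write k = 4178 + 4879t. Substituting into k ≡ 2 (mod 27) gives 4879t ≡ 9 (mod 27), and since 19⁻¹ ≡ 10 (mod 27), t ≡ 9. Hence k ≡ 4178 + 4879·9 = 48089 (mod 131733).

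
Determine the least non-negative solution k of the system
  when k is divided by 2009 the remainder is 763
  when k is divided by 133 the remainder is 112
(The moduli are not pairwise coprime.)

2772

gcd(2009, 133) = 7 and 7 | (112 − 763), so the pair is consistent; merging gives k ≡ 2772 (mod 38171), where 38171 = lcm(2009, 133).
The solution is unique modulo lcm(2009, 133) = 38171.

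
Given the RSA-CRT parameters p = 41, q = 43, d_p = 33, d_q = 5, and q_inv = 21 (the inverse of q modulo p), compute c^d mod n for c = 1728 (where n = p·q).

m₁ = c^(d_p) mod p: c ≡ 6 (mod 41), and 6^33 mod 41 = 17.
m₂ = c^(d_q) mod q: c ≡ 8 (mod 43), and 8^5 mod 43 = 2.
h = q_inv·(m₁ − m₂) mod p = 21·(17 − 2) mod 41 = 28.
m = m₂ + h·q = 2 + 28·43 = 1206.

1206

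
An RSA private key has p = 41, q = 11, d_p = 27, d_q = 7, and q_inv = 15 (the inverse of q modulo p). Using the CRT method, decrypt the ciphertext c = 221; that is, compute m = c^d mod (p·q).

m₁ = c^(d_p) mod p: c ≡ 16 (mod 41), and 16^27 mod 41 = 10.
m₂ = c^(d_q) mod q: c ≡ 1 (mod 11), and 1^7 mod 11 = 1.
h = q_inv·(m₁ − m₂) mod p = 15·(10 − 1) mod 41 = 12.
m = m₂ + h·q = 1 + 12·11 = 133.

133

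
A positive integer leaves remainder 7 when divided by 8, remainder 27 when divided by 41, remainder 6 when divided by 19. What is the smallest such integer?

519

The moduli are pairwise coprime; N = 8·41·19 = 6232.
N/8 = 779; 779 ≡ 3 (mod 8); 3·3 ≡ 1, so inverse 3.
N/41 = 152; 152 ≡ 29 (mod 41); 29·17 ≡ 1, so inverse 17.
N/19 = 328; 328 ≡ 5 (mod 19); 5·4 ≡ 1, so inverse 4.
x ≡ 7·779·3 + 27·152·17 + 6·328·4 = 93999.
93999 mod 6232 = 519.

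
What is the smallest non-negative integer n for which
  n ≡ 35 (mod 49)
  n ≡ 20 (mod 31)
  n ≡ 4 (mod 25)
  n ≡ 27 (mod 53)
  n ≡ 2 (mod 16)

10369954

The moduli are pairwise coprime; M = 49·31·25·53·16 = 32202800.
M/49 = 657200; 657200 ≡ 12 (mod 49); 12·45 ≡ 1, so inverse 45.
M/31 = 1038800; 1038800 ≡ 21 (mod 31); 21·3 ≡ 1, so inverse 3.
M/25 = 1288112; 1288112 ≡ 12 (mod 25); 12·23 ≡ 1, so inverse 23.
M/53 = 607600; 607600 ≡ 8 (mod 53); 8·20 ≡ 1, so inverse 20.
M/16 = 2012675; 2012675 ≡ 3 (mod 16); 3·11 ≡ 1, so inverse 11.
n ≡ 35·657200·45 + 20·1038800·3 + 4·1288112·23 + 27·607600·20 + 2·2012675·11 = 1588307154.
1588307154 mod 32202800 = 10369954.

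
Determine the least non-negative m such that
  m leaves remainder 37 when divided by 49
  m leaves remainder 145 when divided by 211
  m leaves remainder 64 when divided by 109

689271

From m ≡ 37 (mod 49) write m = 37 + 49t. Substituting into m ≡ 145 (mod 211) gives 49t ≡ 108 (mod 211), and since 49⁻¹ ≡ 56 (mod 211), t ≡ 140. Hence m ≡ 37 + 49·140 = 6897 (mod 10339).
From m ≡ 6897 (mod 10339) write m = 6897 + 10339t. Substituting into m ≡ 64 (mod 109) gives 10339t ≡ 34 (mod 109), and since 93⁻¹ ≡ 34 (mod 109), t ≡ 66. Hence m ≡ 6897 + 10339·66 = 689271 (mod 1126951).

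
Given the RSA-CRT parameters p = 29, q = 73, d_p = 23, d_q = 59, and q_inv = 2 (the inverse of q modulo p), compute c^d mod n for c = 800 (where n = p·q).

389

m₁ = c^(d_p) mod p: c ≡ 17 (mod 29), and 17^23 mod 29 = 12.
m₂ = c^(d_q) mod q: c ≡ 70 (mod 73), and 70^59 mod 73 = 24.
h = q_inv·(m₁ − m₂) mod p = 2·(12 − 24) mod 29 = 5.
m = m₂ + h·q = 24 + 5·73 = 389.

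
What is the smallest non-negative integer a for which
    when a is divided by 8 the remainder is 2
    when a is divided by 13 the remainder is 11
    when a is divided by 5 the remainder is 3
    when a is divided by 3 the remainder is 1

778

From a ≡ 2 (mod 8) write a = 2 + 8t. Substituting into a ≡ 11 (mod 13) gives 8t ≡ 9 (mod 13), and since 8⁻¹ ≡ 5 (mod 13), t ≡ 6. Hence a ≡ 2 + 8·6 = 50 (mod 104).
From a ≡ 50 (mod 104) write a = 50 + 104t. Substituting into a ≡ 3 (mod 5) gives 104t ≡ 3 (mod 5), and since 4⁻¹ ≡ 4 (mod 5), t ≡ 2. Hence a ≡ 50 + 104·2 = 258 (mod 520).
From a ≡ 258 (mod 520) write a = 258 + 520t. Substituting into a ≡ 1 (mod 3) gives 520t ≡ 1 (mod 3), and since 1⁻¹ ≡ 1 (mod 3), t ≡ 1. Hence a ≡ 258 + 520·1 = 778 (mod 1560).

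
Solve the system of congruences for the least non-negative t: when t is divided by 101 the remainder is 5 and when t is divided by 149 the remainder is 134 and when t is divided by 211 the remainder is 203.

1338154

Combine the congruences pairwise.
From t ≡ 5 (mod 101) write t = 5 + 101s. Substituting into t ≡ 134 (mod 149) gives 101s ≡ 129 (mod 149), and since 101⁻¹ ≡ 90 (mod 149), s ≡ 137. Hence t ≡ 5 + 101·137 = 13842 (mod 15049).
From t ≡ 13842 (mod 15049) write t = 13842 + 15049s. Substituting into t ≡ 203 (mod 211) gives 15049s ≡ 76 (mod 211), and since 68⁻¹ ≡ 90 (mod 211), s ≡ 88. Hence t ≡ 13842 + 15049·88 = 1338154 (mod 3175339).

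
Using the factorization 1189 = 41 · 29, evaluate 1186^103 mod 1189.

Mod 41: 1186 ≡ 38; by Fermat, exponent reduces to 103 mod 40 = 23; 38^23 ≡ 27 (mod 41).
Mod 29: 1186 ≡ 26; by Fermat, exponent reduces to 103 mod 28 = 19; 26^19 ≡ 11 (mod 29).
Combine by CRT: x ≡ 27 (mod 41), x ≡ 11 (mod 29) ⇒ x ≡ 765 (mod 1189).

765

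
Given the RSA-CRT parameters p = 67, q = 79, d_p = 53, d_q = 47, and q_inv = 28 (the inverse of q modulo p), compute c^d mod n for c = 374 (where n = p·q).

1844

m₁ = c^(d_p) mod p: c ≡ 39 (mod 67), and 39^53 mod 67 = 35.
m₂ = c^(d_q) mod q: c ≡ 58 (mod 79), and 58^47 mod 79 = 27.
h = q_inv·(m₁ − m₂) mod p = 28·(35 − 27) mod 67 = 23.
m = m₂ + h·q = 27 + 23·79 = 1844.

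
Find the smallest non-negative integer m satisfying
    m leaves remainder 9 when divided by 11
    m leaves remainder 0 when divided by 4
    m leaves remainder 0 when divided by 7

From m ≡ 9 (mod 11) write m = 9 + 11t. Substituting into m ≡ 0 (mod 4) gives 11t ≡ 3 (mod 4), and since 3⁻¹ ≡ 3 (mod 4), t ≡ 1. Hence m ≡ 9 + 11·1 = 20 (mod 44).
From m ≡ 20 (mod 44) write m = 20 + 44t. Substituting into m ≡ 0 (mod 7) gives 44t ≡ 1 (mod 7), and since 2⁻¹ ≡ 4 (mod 7), t ≡ 4. Hence m ≡ 20 + 44·4 = 196 (mod 308).

196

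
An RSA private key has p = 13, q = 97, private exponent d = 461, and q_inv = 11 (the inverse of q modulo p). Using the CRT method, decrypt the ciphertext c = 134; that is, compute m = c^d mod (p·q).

d_p = d mod (p−1) = 461 mod 12 = 5; d_q = d mod (q−1) = 77.
m₁ = c^(d_p) mod p: c ≡ 4 (mod 13), and 4^5 mod 13 = 10.
m₂ = c^(d_q) mod q: c ≡ 37 (mod 97), and 37^77 mod 97 = 39.
h = q_inv·(m₁ − m₂) mod p = 11·(10 − 39) mod 13 = 6.
m = m₂ + h·q = 39 + 6·97 = 621.

621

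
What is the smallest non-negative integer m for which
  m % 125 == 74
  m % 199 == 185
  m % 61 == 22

From m ≡ 74 (mod 125) write m = 74 + 125t. Substituting into m ≡ 185 (mod 199) gives 125t ≡ 111 (mod 199), and since 125⁻¹ ≡ 121 (mod 199), t ≡ 98. Hence m ≡ 74 + 125·98 = 12324 (mod 24875).
From m ≡ 12324 (mod 24875) write m = 12324 + 24875t. Substituting into m ≡ 22 (mod 61) gives 24875t ≡ 20 (mod 61), and since 48⁻¹ ≡ 14 (mod 61), t ≡ 36. Hence m ≡ 12324 + 24875·36 = 907824 (mod 1517375).

907824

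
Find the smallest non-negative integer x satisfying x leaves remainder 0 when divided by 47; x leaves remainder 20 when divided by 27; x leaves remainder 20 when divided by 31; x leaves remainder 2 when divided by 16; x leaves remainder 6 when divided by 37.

8455394

The moduli are pairwise coprime; N = 47·27·31·16·37 = 23288688.
N/47 = 495504; 495504 ≡ 30 (mod 47); 30·11 ≡ 1, so inverse 11.
N/27 = 862544; 862544 ≡ 2 (mod 27); 2·14 ≡ 1, so inverse 14.
N/31 = 751248; 751248 ≡ 25 (mod 31); 25·5 ≡ 1, so inverse 5.
N/16 = 1455543; 1455543 ≡ 7 (mod 16); 7·7 ≡ 1, so inverse 7.
N/37 = 629424; 629424 ≡ 17 (mod 37); 17·24 ≡ 1, so inverse 24.
x ≡ 0·495504·11 + 20·862544·14 + 20·751248·5 + 2·1455543·7 + 6·629424·24 = 427651778.
427651778 mod 23288688 = 8455394.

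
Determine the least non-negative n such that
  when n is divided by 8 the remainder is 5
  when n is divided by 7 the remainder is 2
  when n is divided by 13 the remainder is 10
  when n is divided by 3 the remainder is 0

The moduli are pairwise coprime; M = 8·7·13·3 = 2184.
M/8 = 273; 273 ≡ 1 (mod 8), inverse 1.
M/7 = 312; 312 ≡ 4 (mod 7); 4·2 ≡ 1, so inverse 2.
M/13 = 168; 168 ≡ 12 (mod 13); 12·12 ≡ 1, so inverse 12.
M/3 = 728; 728 ≡ 2 (mod 3); 2·2 ≡ 1, so inverse 2.
n ≡ 5·273·1 + 2·312·2 + 10·168·12 + 0·728·2 = 22773.
22773 mod 2184 = 933.

933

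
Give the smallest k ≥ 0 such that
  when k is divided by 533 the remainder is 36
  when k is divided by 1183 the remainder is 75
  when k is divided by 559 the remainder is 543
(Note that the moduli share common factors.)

Combine the congruences pairwise.
gcd(533, 1183) = 13 and 13 | (75 − 36), so the pair is consistent; merging gives k ≡ 32016 (mod 48503), where 48503 = lcm(533, 1183).
gcd(48503, 559) = 13 and 13 | (543 − 32016), so the pair is consistent; merging gives k ≡ 1972136 (mod 2085629), where 2085629 = lcm(48503, 559).
The solution is unique modulo lcm(533, 1183, 559) = 2085629.

1972136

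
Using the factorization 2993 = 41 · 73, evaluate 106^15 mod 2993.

2744

Mod 41: 106 ≡ 24; 24^15 ≡ 38 (mod 41).
Mod 73: 106 ≡ 33; 33^15 ≡ 43 (mod 73).
Combine by CRT: x ≡ 38 (mod 41), x ≡ 43 (mod 73) ⇒ x ≡ 2744 (mod 2993).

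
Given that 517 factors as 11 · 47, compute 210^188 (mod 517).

243

Mod 11: 210 ≡ 1; by Fermat, exponent reduces to 188 mod 10 = 8; 1^8 ≡ 1 (mod 11).
Mod 47: 210 ≡ 22; by Fermat, exponent reduces to 188 mod 46 = 4; 22^4 ≡ 8 (mod 47).
Combine by CRT: x ≡ 1 (mod 11), x ≡ 8 (mod 47) ⇒ x ≡ 243 (mod 517).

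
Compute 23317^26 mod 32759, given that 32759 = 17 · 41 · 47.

Mod 17: 23317 ≡ 10; by Fermat, exponent reduces to 26 mod 16 = 10; 10^10 ≡ 2 (mod 17).
Mod 41: 23317 ≡ 29; 29^26 ≡ 5 (mod 41).
Mod 47: 23317 ≡ 5; 5^26 ≡ 16 (mod 47).
Combine by CRT: x ≡ 2 (mod 17), x ≡ 5 (mod 41), x ≡ 16 (mod 47) ⇒ x ≡ 2178 (mod 32759).

2178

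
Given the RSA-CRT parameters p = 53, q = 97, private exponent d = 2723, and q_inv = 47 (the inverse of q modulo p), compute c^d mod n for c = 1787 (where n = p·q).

d_p = d mod (p−1) = 2723 mod 52 = 19; d_q = d mod (q−1) = 35.
m₁ = c^(d_p) mod p: c ≡ 38 (mod 53), and 38^19 mod 53 = 29.
m₂ = c^(d_q) mod q: c ≡ 41 (mod 97), and 41^35 mod 97 = 39.
h = q_inv·(m₁ − m₂) mod p = 47·(29 − 39) mod 53 = 7.
m = m₂ + h·q = 39 + 7·97 = 718.

718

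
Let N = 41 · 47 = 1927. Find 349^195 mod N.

Mod 41: 349 ≡ 21; by Fermat, exponent reduces to 195 mod 40 = 35; 21^35 ≡ 32 (mod 41).
Mod 47: 349 ≡ 20; by Fermat, exponent reduces to 195 mod 46 = 11; 20^11 ≡ 30 (mod 47).
Combine by CRT: x ≡ 32 (mod 41), x ≡ 30 (mod 47) ⇒ x ≡ 688 (mod 1927).

688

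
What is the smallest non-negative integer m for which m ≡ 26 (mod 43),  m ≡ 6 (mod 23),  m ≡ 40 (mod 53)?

The moduli are pairwise coprime; N = 43·23·53 = 52417.
N/43 = 1219; 1219 ≡ 15 (mod 43); 15·23 ≡ 1, so inverse 23.
N/23 = 2279; 2279 ≡ 2 (mod 23); 2·12 ≡ 1, so inverse 12.
N/53 = 989; 989 ≡ 35 (mod 53); 35·50 ≡ 1, so inverse 50.
m ≡ 26·1219·23 + 6·2279·12 + 40·989·50 = 2871050.
2871050 mod 52417 = 40532.

40532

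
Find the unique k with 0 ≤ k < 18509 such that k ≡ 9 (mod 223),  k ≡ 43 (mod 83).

8260

From k ≡ 9 (mod 223) write k = 9 + 223t. Substituting into k ≡ 43 (mod 83) gives 223t ≡ 34 (mod 83), and since 57⁻¹ ≡ 67 (mod 83), t ≡ 37. Hence k ≡ 9 + 223·37 = 8260 (mod 18509).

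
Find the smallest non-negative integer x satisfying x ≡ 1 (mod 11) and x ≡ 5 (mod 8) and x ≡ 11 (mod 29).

2157

Combine the congruences pairwise.
From x ≡ 1 (mod 11) write x = 1 + 11t. Substituting into x ≡ 5 (mod 8) gives 11t ≡ 4 (mod 8), and since 3⁻¹ ≡ 3 (mod 8), t ≡ 4. Hence x ≡ 1 + 11·4 = 45 (mod 88).
From x ≡ 45 (mod 88) write x = 45 + 88t. Substituting into x ≡ 11 (mod 29) gives 88t ≡ 24 (mod 29), and since 1⁻¹ ≡ 1 (mod 29), t ≡ 24. Hence x ≡ 45 + 88·24 = 2157 (mod 2552).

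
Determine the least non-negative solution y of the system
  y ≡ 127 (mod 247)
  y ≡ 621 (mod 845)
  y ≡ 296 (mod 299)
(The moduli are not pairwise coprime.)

321721

gcd(247, 845) = 13 and 13 | (621 − 127), so the pair is consistent; merging gives y ≡ 621 (mod 16055), where 16055 = lcm(247, 845).
gcd(16055, 299) = 13 and 13 | (296 − 621), so the pair is consistent; merging gives y ≡ 321721 (mod 369265), where 369265 = lcm(16055, 299).
The solution is unique modulo lcm(247, 845, 299) = 369265.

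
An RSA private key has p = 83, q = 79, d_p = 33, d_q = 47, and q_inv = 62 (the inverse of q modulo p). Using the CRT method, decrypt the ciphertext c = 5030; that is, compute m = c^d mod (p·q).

5036

m₁ = c^(d_p) mod p: c ≡ 50 (mod 83), and 50^33 mod 83 = 56.
m₂ = c^(d_q) mod q: c ≡ 53 (mod 79), and 53^47 mod 79 = 59.
h = q_inv·(m₁ − m₂) mod p = 62·(56 − 59) mod 83 = 63.
m = m₂ + h·q = 59 + 63·79 = 5036.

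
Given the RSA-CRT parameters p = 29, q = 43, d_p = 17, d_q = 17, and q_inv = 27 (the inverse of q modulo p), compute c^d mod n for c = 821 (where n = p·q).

236

m₁ = c^(d_p) mod p: c ≡ 9 (mod 29), and 9^17 mod 29 = 4.
m₂ = c^(d_q) mod q: c ≡ 4 (mod 43), and 4^17 mod 43 = 21.
h = q_inv·(m₁ − m₂) mod p = 27·(4 − 21) mod 29 = 5.
m = m₂ + h·q = 21 + 5·43 = 236.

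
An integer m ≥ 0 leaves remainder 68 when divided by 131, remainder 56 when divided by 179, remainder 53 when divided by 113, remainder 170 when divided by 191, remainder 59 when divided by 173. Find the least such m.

From m ≡ 68 (mod 131) write m = 68 + 131t. Substituting into m ≡ 56 (mod 179) gives 131t ≡ 167 (mod 179), and since 131⁻¹ ≡ 41 (mod 179), t ≡ 45. Hence m ≡ 68 + 131·45 = 5963 (mod 23449).
From m ≡ 5963 (mod 23449) write m = 5963 + 23449t. Substituting into m ≡ 53 (mod 113) gives 23449t ≡ 79 (mod 113), and since 58⁻¹ ≡ 76 (mod 113), t ≡ 15. Hence m ≡ 5963 + 23449·15 = 357698 (mod 2649737).
From m ≡ 357698 (mod 2649737) write m = 357698 + 2649737t. Substituting into m ≡ 170 (mod 191) gives 2649737t ≡ 24 (mod 191), and since 185⁻¹ ≡ 159 (mod 191), t ≡ 187. Hence m ≡ 357698 + 2649737·187 = 495858517 (mod 506099767).
From m ≡ 495858517 (mod 506099767) write m = 495858517 + 506099767t. Substituting into m ≡ 59 (mod 173) gives 506099767t ≡ 24 (mod 173), and since 31⁻¹ ≡ 67 (mod 173), t ≡ 51. Hence m ≡ 495858517 + 506099767·51 = 26306946634 (mod 87555259691).

26306946634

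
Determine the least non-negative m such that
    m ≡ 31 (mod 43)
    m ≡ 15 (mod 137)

From m ≡ 31 (mod 43) write m = 31 + 43t. Substituting into m ≡ 15 (mod 137) gives 43t ≡ 121 (mod 137), and since 43⁻¹ ≡ 51 (mod 137), t ≡ 6. Hence m ≡ 31 + 43·6 = 289 (mod 5891).

289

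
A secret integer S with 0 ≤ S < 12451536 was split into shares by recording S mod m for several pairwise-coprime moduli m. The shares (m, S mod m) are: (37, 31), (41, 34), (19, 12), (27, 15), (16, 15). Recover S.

3329439

From S ≡ 31 (mod 37) write S = 31 + 37t. Substituting into S ≡ 34 (mod 41) gives 37t ≡ 3 (mod 41), and since 37⁻¹ ≡ 10 (mod 41), t ≡ 30. Hence S ≡ 31 + 37·30 = 1141 (mod 1517).
From S ≡ 1141 (mod 1517) write S = 1141 + 1517t. Substituting into S ≡ 12 (mod 19) gives 1517t ≡ 11 (mod 19), and since 16⁻¹ ≡ 6 (mod 19), t ≡ 9. Hence S ≡ 1141 + 1517·9 = 14794 (mod 28823).
From S ≡ 14794 (mod 28823) write S = 14794 + 28823t. Substituting into S ≡ 15 (mod 27) gives 28823t ≡ 17 (mod 27), and since 14⁻¹ ≡ 2 (mod 27), t ≡ 7. Hence S ≡ 14794 + 28823·7 = 216555 (mod 778221).
From S ≡ 216555 (mod 778221) write S = 216555 + 778221t. Substituting into S ≡ 15 (mod 16) gives 778221t ≡ 4 (mod 16), and since 13⁻¹ ≡ 5 (mod 16), t ≡ 4. Hence S ≡ 216555 + 778221·4 = 3329439 (mod 12451536).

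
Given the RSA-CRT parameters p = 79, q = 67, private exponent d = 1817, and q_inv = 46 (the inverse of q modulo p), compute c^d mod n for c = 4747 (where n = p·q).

d_p = d mod (p−1) = 1817 mod 78 = 23; d_q = d mod (q−1) = 35.
m₁ = c^(d_p) mod p: c ≡ 7 (mod 79), and 7^23 mod 79 = 43.
m₂ = c^(d_q) mod q: c ≡ 57 (mod 67), and 57^35 mod 67 = 34.
h = q_inv·(m₁ − m₂) mod p = 46·(43 − 34) mod 79 = 19.
m = m₂ + h·q = 34 + 19·67 = 1307.

1307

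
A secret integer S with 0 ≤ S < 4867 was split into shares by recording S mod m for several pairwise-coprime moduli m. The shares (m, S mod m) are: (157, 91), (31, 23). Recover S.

4487

From S ≡ 91 (mod 157) write S = 91 + 157t. Substituting into S ≡ 23 (mod 31) gives 157t ≡ 25 (mod 31), and since 2⁻¹ ≡ 16 (mod 31), t ≡ 28. Hence S ≡ 91 + 157·28 = 4487 (mod 4867).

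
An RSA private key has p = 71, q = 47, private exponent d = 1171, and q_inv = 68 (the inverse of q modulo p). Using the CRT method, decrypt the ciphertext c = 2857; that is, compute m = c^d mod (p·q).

d_p = d mod (p−1) = 1171 mod 70 = 51; d_q = d mod (q−1) = 21.
m₁ = c^(d_p) mod p: c ≡ 17 (mod 71), and 17^51 mod 71 = 17.
m₂ = c^(d_q) mod q: c ≡ 37 (mod 47), and 37^21 mod 47 = 8.
h = q_inv·(m₁ − m₂) mod p = 68·(17 − 8) mod 71 = 44.
m = m₂ + h·q = 8 + 44·47 = 2076.

2076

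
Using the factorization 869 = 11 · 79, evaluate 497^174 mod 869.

Mod 11: 497 ≡ 2; by Fermat, exponent reduces to 174 mod 10 = 4; 2^4 ≡ 5 (mod 11).
Mod 79: 497 ≡ 23; by Fermat, exponent reduces to 174 mod 78 = 18; 23^18 ≡ 1 (mod 79).
Combine by CRT: x ≡ 5 (mod 11), x ≡ 1 (mod 79) ⇒ x ≡ 159 (mod 869).

159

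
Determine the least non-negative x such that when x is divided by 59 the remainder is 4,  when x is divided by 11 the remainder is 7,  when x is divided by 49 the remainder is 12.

The moduli are pairwise coprime; N = 59·11·49 = 31801.
N/59 = 539; 539 ≡ 8 (mod 59); 8·37 ≡ 1, so inverse 37.
N/11 = 2891; 2891 ≡ 9 (mod 11); 9·5 ≡ 1, so inverse 5.
N/49 = 649; 649 ≡ 12 (mod 49); 12·45 ≡ 1, so inverse 45.
x ≡ 4·539·37 + 7·2891·5 + 12·649·45 = 531417.
531417 mod 31801 = 22601.

22601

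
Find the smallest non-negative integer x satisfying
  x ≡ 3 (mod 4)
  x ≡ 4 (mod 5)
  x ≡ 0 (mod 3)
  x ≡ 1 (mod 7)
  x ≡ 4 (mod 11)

939

From x ≡ 3 (mod 4) write x = 3 + 4t. Substituting into x ≡ 4 (mod 5) gives 4t ≡ 1 (mod 5), and since 4⁻¹ ≡ 4 (mod 5), t ≡ 4. Hence x ≡ 3 + 4·4 = 19 (mod 20).
From x ≡ 19 (mod 20) write x = 19 + 20t. Substituting into x ≡ 0 (mod 3) gives 20t ≡ 2 (mod 3), and since 2⁻¹ ≡ 2 (mod 3), t ≡ 1. Hence x ≡ 19 + 20·1 = 39 (mod 60).
From x ≡ 39 (mod 60) write x = 39 + 60t. Substituting into x ≡ 1 (mod 7) gives 60t ≡ 4 (mod 7), and since 4⁻¹ ≡ 2 (mod 7), t ≡ 1. Hence x ≡ 39 + 60·1 = 99 (mod 420).
From x ≡ 99 (mod 420) write x = 99 + 420t. Substituting into x ≡ 4 (mod 11) gives 420t ≡ 4 (mod 11), and since 2⁻¹ ≡ 6 (mod 11), t ≡ 2. Hence x ≡ 99 + 420·2 = 939 (mod 4620).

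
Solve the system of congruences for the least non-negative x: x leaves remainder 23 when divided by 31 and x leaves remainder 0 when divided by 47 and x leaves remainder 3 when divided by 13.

705

The moduli are pairwise coprime; N = 31·47·13 = 18941.
N/31 = 611; 611 ≡ 22 (mod 31); 22·24 ≡ 1, so inverse 24.
N/47 = 403; 403 ≡ 27 (mod 47); 27·7 ≡ 1, so inverse 7.
N/13 = 1457; 1457 ≡ 1 (mod 13), inverse 1.
x ≡ 23·611·24 + 0·403·7 + 3·1457·1 = 341643.
341643 mod 18941 = 705.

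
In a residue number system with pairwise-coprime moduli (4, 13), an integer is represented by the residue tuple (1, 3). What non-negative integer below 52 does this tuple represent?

Combine the congruences pairwise.
From x ≡ 1 (mod 4) write x = 1 + 4t. Substituting into x ≡ 3 (mod 13) gives 4t ≡ 2 (mod 13), and since 4⁻¹ ≡ 10 (mod 13), t ≡ 7. Hence x ≡ 1 + 4·7 = 29 (mod 52).

29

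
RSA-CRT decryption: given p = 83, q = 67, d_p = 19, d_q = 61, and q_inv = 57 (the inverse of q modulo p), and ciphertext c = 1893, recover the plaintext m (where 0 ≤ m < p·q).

5513

m₁ = c^(d_p) mod p: c ≡ 67 (mod 83), and 67^19 mod 83 = 35.
m₂ = c^(d_q) mod q: c ≡ 17 (mod 67), and 17^61 mod 67 = 19.
h = q_inv·(m₁ − m₂) mod p = 57·(35 − 19) mod 83 = 82.
m = m₂ + h·q = 19 + 82·67 = 5513.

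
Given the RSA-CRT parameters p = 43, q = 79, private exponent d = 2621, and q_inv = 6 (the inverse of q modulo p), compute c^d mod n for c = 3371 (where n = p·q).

3377

d_p = d mod (p−1) = 2621 mod 42 = 17; d_q = d mod (q−1) = 47.
m₁ = c^(d_p) mod p: c ≡ 17 (mod 43), and 17^17 mod 43 = 23.
m₂ = c^(d_q) mod q: c ≡ 53 (mod 79), and 53^47 mod 79 = 59.
h = q_inv·(m₁ − m₂) mod p = 6·(23 − 59) mod 43 = 42.
m = m₂ + h·q = 59 + 42·79 = 3377.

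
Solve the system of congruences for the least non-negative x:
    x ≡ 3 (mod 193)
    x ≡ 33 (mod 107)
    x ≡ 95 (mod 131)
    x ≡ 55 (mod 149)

The moduli are pairwise coprime; N = 193·107·131·149 = 403086869.
N/193 = 2088533; 2088533 ≡ 80 (mod 193); 80·152 ≡ 1, so inverse 152.
N/107 = 3767167; 3767167 ≡ 18 (mod 107); 18·6 ≡ 1, so inverse 6.
N/131 = 3076999; 3076999 ≡ 71 (mod 131); 71·24 ≡ 1, so inverse 24.
N/149 = 2705281; 2705281 ≡ 37 (mod 149); 37·145 ≡ 1, so inverse 145.
x ≡ 3·2088533·152 + 33·3767167·6 + 95·3076999·24 + 55·2705281·145 = 30288443809.
30288443809 mod 403086869 = 56928634.

56928634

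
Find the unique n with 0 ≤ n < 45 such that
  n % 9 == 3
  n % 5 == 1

21

From n ≡ 3 (mod 9) write n = 3 + 9t. Substituting into n ≡ 1 (mod 5) gives 9t ≡ 3 (mod 5), and since 4⁻¹ ≡ 4 (mod 5), t ≡ 2. Hence n ≡ 3 + 9·2 = 21 (mod 45).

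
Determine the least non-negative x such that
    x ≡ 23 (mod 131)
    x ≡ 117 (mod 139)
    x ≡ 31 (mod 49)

From x ≡ 23 (mod 131) write x = 23 + 131t. Substituting into x ≡ 117 (mod 139) gives 131t ≡ 94 (mod 139), and since 131⁻¹ ≡ 52 (mod 139), t ≡ 23. Hence x ≡ 23 + 131·23 = 3036 (mod 18209).
From x ≡ 3036 (mod 18209) write x = 3036 + 18209t. Substituting into x ≡ 31 (mod 49) gives 18209t ≡ 33 (mod 49), and since 30⁻¹ ≡ 18 (mod 49), t ≡ 6. Hence x ≡ 3036 + 18209·6 = 112290 (mod 892241).

112290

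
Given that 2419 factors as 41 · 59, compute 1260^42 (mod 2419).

Mod 41: 1260 ≡ 30; by Fermat, exponent reduces to 42 mod 40 = 2; 30^2 ≡ 39 (mod 41).
Mod 59: 1260 ≡ 21; 21^42 ≡ 41 (mod 59).
Combine by CRT: x ≡ 39 (mod 41), x ≡ 41 (mod 59) ⇒ x ≡ 572 (mod 2419).

572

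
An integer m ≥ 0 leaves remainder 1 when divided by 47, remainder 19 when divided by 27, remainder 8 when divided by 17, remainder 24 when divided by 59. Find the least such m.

The moduli are pairwise coprime; N = 47·27·17·59 = 1272807.
N/47 = 27081; 27081 ≡ 9 (mod 47); 9·21 ≡ 1, so inverse 21.
N/27 = 47141; 47141 ≡ 26 (mod 27); 26·26 ≡ 1, so inverse 26.
N/17 = 74871; 74871 ≡ 3 (mod 17); 3·6 ≡ 1, so inverse 6.
N/59 = 21573; 21573 ≡ 38 (mod 59); 38·14 ≡ 1, so inverse 14.
m ≡ 1·27081·21 + 19·47141·26 + 8·74871·6 + 24·21573·14 = 34698691.
34698691 mod 1272807 = 332902.

332902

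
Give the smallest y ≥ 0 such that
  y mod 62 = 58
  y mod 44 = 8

492

gcd(62, 44) = 2 and 2 | (8 − 58), so the pair is consistent; merging gives y ≡ 492 (mod 1364), where 1364 = lcm(62, 44).
The solution is unique modulo lcm(62, 44) = 1364.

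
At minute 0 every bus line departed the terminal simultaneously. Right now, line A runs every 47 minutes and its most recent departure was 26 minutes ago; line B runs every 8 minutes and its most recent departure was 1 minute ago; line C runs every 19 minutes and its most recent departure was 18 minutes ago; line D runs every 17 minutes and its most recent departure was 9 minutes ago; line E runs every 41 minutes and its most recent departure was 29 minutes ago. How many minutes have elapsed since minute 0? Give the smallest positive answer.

From t ≡ 26 (mod 47) write t = 26 + 47s. Substituting into t ≡ 1 (mod 8) gives 47s ≡ 7 (mod 8), and since 7⁻¹ ≡ 7 (mod 8), s ≡ 1. Hence t ≡ 26 + 47·1 = 73 (mod 376).
From t ≡ 73 (mod 376) write t = 73 + 376s. Substituting into t ≡ 18 (mod 19) gives 376s ≡ 2 (mod 19), and since 15⁻¹ ≡ 14 (mod 19), s ≡ 9. Hence t ≡ 73 + 376·9 = 3457 (mod 7144).
From t ≡ 3457 (mod 7144) write t = 3457 + 7144s. Substituting into t ≡ 9 (mod 17) gives 7144s ≡ 3 (mod 17), and since 4⁻¹ ≡ 13 (mod 17), s ≡ 5. Hence t ≡ 3457 + 7144·5 = 39177 (mod 121448).
From t ≡ 39177 (mod 121448) write t = 39177 + 121448s. Substituting into t ≡ 29 (mod 41) gives 121448s ≡ 7 (mod 41), and since 6⁻¹ ≡ 7 (mod 41), s ≡ 8. Hence t ≡ 39177 + 121448·8 = 1010761 (mod 4979368).

1010761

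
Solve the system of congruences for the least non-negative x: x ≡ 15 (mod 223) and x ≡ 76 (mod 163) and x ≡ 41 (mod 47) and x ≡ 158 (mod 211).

115404076

The moduli are pairwise coprime; N = 223·163·47·211 = 360473033.
N/223 = 1616471; 1616471 ≡ 167 (mod 223); 167·219 ≡ 1, so inverse 219.
N/163 = 2211491; 2211491 ≡ 70 (mod 163); 70·7 ≡ 1, so inverse 7.
N/47 = 7669639; 7669639 ≡ 38 (mod 47); 38·26 ≡ 1, so inverse 26.
N/211 = 1708403; 1708403 ≡ 147 (mod 211); 147·89 ≡ 1, so inverse 89.
x ≡ 15·1616471·219 + 76·2211491·7 + 41·7669639·26 + 158·1708403·89 = 38686018607.
38686018607 mod 360473033 = 115404076.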